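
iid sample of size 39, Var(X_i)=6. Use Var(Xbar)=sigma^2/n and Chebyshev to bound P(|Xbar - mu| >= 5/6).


Var(Xbar) = Var(X)/n = 6/39
Chebyshev: P(|Xbar-mu| >= 5/6) <= Var(Xbar)/(5/6)^2 = (2/13)/(25/36) = 72/325

72/325


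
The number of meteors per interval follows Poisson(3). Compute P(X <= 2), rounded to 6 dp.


P(X<=2) = e^(-3)*3^0/0! + e^(-3)*3^1/1! + e^(-3)*3^2/2!
≈ 0.0497870684 + 0.1493612051 + 0.2240418077
= 0.4231900812
≈ 0.423190

0.423190


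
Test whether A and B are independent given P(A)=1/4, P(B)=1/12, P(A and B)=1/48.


P(A)*P(B) = 1/4*1/12 = 1/48
P(A∩B) = 1/48, which equals P(A)P(B), so independent

Yes, A and B are independent


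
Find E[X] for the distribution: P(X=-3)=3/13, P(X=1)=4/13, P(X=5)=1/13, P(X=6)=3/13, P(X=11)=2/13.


E[X] = sum(x * P(x))
= -3*3/13 + 1*4/13 + 5*1/13 + 6*3/13 + 11*2/13
= 40/13

40/13


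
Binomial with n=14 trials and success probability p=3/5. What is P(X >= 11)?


P(X>=11) = P(X=11) + P(X=12) + P(X=13) + P(X=14)
= 515852064/6103515625 + 193444524/6103515625 + 44641044/6103515625 + 4782969/6103515625
= 758720601/6103515625

758720601/6103515625


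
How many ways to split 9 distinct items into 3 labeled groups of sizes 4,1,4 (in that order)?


9! = 362880
Denominator: 4!=24 * 1!=1 * 4!=24
Coefficient = 362880 / 576 = 630

630


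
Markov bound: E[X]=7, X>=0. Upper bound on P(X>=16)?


Markov: P(X >= a) <= E[X]/a
P(X >= 16) <= 7/16

7/16


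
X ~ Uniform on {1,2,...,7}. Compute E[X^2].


E[X^2] = (1/7) * sum(x^2 for x=1..7)
= 140/7 = 20

20


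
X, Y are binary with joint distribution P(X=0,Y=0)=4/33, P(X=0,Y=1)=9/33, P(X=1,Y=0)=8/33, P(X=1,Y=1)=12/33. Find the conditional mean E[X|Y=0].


P(Y=0) = 12/33
E[X|Y=0] = (0*4 + 1*8)/12 = 8/12 = 2/3

2/3


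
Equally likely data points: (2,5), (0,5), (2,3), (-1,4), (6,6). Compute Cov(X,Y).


E[X]=9/5, E[Y]=23/5, E[XY]=48/5
Cov(X,Y) = E[XY] - E[X]E[Y] = 48/5 - 9/5*23/5 = 33/25

33/25


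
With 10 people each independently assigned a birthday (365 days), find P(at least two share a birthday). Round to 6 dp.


P(all different) = prod((365-i)/365 for i=0..9) = 0.883052
P(at least one match) = 1 - 0.883052 = 0.116948

0.116948


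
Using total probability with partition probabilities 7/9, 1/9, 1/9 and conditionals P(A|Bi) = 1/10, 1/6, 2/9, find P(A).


P(A) = P(A|B1)P(B1) + P(A|B2)P(B2) + P(A|B3)P(B3)
= 1/10*7/9 + 1/6*1/9 + 2/9*1/9
= 7/90 + 1/54 + 2/81 = 49/405

49/405


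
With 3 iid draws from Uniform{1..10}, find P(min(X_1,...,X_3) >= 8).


P(min >= 8) = P(all X_i >= 8) = (P(X_1 >= 8))^3
= (3/10)^3 = 27/1000

27/1000


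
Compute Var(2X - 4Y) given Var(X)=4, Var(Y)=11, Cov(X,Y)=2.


Var(2X - 4Y) = 2^2*Var(X) + (-4)^2*Var(Y) + 2*2*(-4)*Cov(X,Y)
= 4*4 + 16*11 - 16*2
= 16 + 176 - 32 = 160

160


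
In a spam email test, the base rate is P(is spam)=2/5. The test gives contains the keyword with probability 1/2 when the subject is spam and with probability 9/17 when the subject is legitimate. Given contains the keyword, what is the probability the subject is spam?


P(A) = P(A|B)P(B) + P(A|B')P(B') = 1/2*2/5 + 9/17*3/5 = 44/85
P(B|A) = P(A|B)P(B)/P(A) = (1/5)/(44/85) = 17/44

17/44


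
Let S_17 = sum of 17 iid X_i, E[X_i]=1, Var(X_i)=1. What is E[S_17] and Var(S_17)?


E[S_n] = n*mu = 17*1 = 17
Var(S_n) = n*sigma^2 = 17*1 = 17

E[S_17]=17, Var(S_17)=17


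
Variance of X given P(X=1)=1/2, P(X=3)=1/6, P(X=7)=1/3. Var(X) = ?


E[X] = 10/3, E[X^2] = 55/3
Var(X) = E[X^2] - (E[X])^2 = 55/3 - (10/3)^2 = 65/9

65/9


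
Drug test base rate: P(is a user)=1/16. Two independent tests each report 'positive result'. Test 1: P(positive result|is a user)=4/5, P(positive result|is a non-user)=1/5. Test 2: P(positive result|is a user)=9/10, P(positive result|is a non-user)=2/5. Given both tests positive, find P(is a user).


After test 1: P(+) = 4/5*1/16 + 1/5*15/16 = 19/80
P(B|+) = (1/20)/(19/80) = 4/19
After test 2 (use post1 as new prior): P(+) = 9/10*4/19 + 2/5*15/19 = 48/95
P(B|+,+) = (18/95)/(48/95) = 3/8

3/8


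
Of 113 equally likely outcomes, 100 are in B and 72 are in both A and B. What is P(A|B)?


P(A|B) = P(A∩B)/P(B) = (72/113)/(100/113) = 72/100 = 18/25

18/25


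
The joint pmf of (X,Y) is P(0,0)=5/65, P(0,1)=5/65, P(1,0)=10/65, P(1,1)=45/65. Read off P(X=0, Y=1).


Read from table: P(X=0, Y=1) = 5/65 = 1/13

1/13


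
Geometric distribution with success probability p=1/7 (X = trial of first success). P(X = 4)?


P(X=4) = (1-p)^3 * p = (6/7)^3 * 1/7
= 216/343 * 1/7 = 216/2401

216/2401


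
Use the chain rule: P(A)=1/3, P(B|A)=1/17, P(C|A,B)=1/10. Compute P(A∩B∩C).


P(A∩B∩C) = P(A) * P(B|A) * P(C|A∩B)
= 1/3 * 1/17 * 1/10
= 1/51 * 1/10 = 1/510

1/510


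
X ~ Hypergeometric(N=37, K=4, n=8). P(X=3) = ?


P(X=3) = C(4,3)*C(33,5) / C(37,8)
= 4*237336 / 38608020
= 949344/38608020 = 232/9435

232/9435


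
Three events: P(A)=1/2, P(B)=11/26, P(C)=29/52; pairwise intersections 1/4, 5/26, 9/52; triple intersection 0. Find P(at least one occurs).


P(A∪B∪C) = P(A)+P(B)+P(C) - P(AB)-P(AC)-P(BC) + P(ABC)
= 1/2+11/26+29/52 - 1/4-5/26-9/52 + 0
= 45/52

45/52


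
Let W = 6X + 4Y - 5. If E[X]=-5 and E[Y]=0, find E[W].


E[6X + 4Y - 5] = 6*E[X] + 4*E[Y] - 5
= (6)*(-5) + (4)*(0) + (-5)
= -30 + 0 - 5 = -35

-35


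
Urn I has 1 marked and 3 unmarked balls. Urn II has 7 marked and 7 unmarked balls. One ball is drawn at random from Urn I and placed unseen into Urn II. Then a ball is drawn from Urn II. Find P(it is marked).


P(transfer marked) = 1/4; P(transfer unmarked) = 3/4
If marked transferred: Urn II has 8 marked of 15, so P(marked|marked moved) = 8/15
If unmarked transferred: Urn II has 7 marked of 15, so P(marked|unmarked moved) = 7/15
By total probability: P(marked) = 1/4*8/15 + 3/4*7/15 = 29/60

29/60


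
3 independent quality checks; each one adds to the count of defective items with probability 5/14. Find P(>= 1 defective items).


P(at least one) = 1 - P(none)
P(none) = (1 - 5/14)^3 = (9/14)^3 = 729/2744
P(at least one) = 1 - 729/2744 = 2015/2744

2015/2744


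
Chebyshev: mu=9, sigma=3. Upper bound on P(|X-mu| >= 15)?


k = 15/3 = 5
Chebyshev: P(|X-mu| >= k*sigma) <= 1/k^2 = 1/5^2 = 1/25

1/25


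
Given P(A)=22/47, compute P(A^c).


P(A') = 1 - P(A) = 1 - 22/47 = 25/47

25/47


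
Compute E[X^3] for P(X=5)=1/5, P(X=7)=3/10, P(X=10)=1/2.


E[X^3] = sum(g(x)*P(x))
= 125*1/5 + 343*3/10 + 1000*1/2
= 6279/10

6279/10


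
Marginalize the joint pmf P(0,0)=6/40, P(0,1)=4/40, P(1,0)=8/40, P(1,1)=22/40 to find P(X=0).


P(X=0) = P(0,0)+P(0,1) = 6/40 + 4/40 = 10/40 = 1/4

1/4


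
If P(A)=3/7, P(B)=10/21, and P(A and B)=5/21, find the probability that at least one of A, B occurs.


P(A∪B) = P(A) + P(B) - P(A∩B)
= 3/7 + 10/21 - 5/21 = 2/3

2/3


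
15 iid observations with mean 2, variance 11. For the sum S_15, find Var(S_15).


By independence, Var(S_n) = n*Var(X_1) = 15*11 = 165

165


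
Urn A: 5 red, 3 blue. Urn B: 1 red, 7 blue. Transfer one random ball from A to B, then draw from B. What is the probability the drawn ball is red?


P(transfer red) = 5/8; P(transfer blue) = 3/8
If red transferred: Urn II has 2 red of 9, so P(red|red moved) = 2/9
If blue transferred: Urn II has 1 red of 9, so P(red|blue moved) = 1/9
By total probability: P(red) = 5/8*2/9 + 3/8*1/9 = 13/72

13/72


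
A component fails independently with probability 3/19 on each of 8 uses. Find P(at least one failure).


P(at least one) = 1 - P(none)
P(none) = (1 - 3/19)^8 = (16/19)^8 = 4294967296/16983563041
P(at least one) = 1 - 4294967296/16983563041 = 12688595745/16983563041

12688595745/16983563041


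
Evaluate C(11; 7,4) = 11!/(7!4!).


11! = 39916800
Denominator: 7!=5040 * 4!=24
Coefficient = 39916800 / 120960 = 330

330


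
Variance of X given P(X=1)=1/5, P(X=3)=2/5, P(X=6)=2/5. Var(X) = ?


E[X] = 19/5, E[X^2] = 91/5
Var(X) = E[X^2] - (E[X])^2 = 91/5 - (19/5)^2 = 94/25

94/25


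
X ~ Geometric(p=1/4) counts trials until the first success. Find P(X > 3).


P(X > 3) = P(first 3 trials all fail) = (1-p)^3 = (3/4)^3 = 27/64

27/64


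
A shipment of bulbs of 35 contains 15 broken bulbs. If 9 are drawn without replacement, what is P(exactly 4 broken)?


P(X=4) = C(15,4)*C(20,5) / C(35,9)
= 1365*15504 / 70607460
= 21162960/70607460 = 2964/9889

2964/9889


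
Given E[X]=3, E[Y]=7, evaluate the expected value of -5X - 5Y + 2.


E[-5X - 5Y + 2] = -5*E[X] - 5*E[Y] + 2
= (-5)*(3) + (-5)*(7) + (2)
= -15 - 35 + 2 = -48

-48


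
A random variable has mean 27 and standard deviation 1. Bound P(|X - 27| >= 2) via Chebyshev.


k = 2/1 = 2
Chebyshev: P(|X-mu| >= k*sigma) <= 1/k^2 = 1/2^2 = 1/4

1/4


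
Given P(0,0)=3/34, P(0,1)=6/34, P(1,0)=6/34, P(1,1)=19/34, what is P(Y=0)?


P(Y=0) = P(0,0)+P(1,0) = 3/34 + 6/34 = 9/34

9/34


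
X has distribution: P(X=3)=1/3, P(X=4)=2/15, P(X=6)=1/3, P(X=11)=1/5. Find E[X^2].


E[X^2] = sum(g(x)*P(x))
= 9*1/3 + 16*2/15 + 36*1/3 + 121*1/5
= 124/3

124/3


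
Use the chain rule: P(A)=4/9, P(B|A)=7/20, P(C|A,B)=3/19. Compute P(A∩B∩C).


P(A∩B∩C) = P(A) * P(B|A) * P(C|A∩B)
= 4/9 * 7/20 * 3/19
= 7/45 * 3/19 = 7/285

7/285


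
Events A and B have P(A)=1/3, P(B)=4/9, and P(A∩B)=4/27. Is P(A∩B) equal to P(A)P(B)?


P(A)*P(B) = 1/3*4/9 = 4/27
P(A∩B) = 4/27, which equals P(A)P(B), so independent

Yes, A and B are independent


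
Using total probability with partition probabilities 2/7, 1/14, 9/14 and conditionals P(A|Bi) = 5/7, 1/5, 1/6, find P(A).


P(A) = P(A|B1)P(B1) + P(A|B2)P(B2) + P(A|B3)P(B3)
= 5/7*2/7 + 1/5*1/14 + 1/6*9/14
= 10/49 + 1/70 + 3/28 = 319/980

319/980


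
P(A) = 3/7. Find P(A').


P(A') = 1 - P(A) = 1 - 3/7 = 4/7

4/7


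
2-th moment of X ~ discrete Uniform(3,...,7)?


E[X^2] = (1/5) * sum(x^2 for x=3..7)
= 135/5 = 27

27


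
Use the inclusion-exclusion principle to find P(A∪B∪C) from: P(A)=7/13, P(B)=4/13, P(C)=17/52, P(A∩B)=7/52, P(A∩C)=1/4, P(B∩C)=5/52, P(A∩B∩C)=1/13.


P(A∪B∪C) = P(A)+P(B)+P(C) - P(AB)-P(AC)-P(BC) + P(ABC)
= 7/13+4/13+17/52 - 7/52-1/4-5/52 + 1/13
= 10/13

10/13


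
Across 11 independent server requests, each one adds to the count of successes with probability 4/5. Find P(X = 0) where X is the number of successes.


P(X=0) = C(11,0) * p^0 * (1-p)^11
= 1 * 1 * 1/48828125
= 1/48828125

1/48828125


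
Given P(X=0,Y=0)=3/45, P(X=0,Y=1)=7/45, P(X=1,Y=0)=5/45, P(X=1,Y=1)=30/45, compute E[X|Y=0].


P(Y=0) = 8/45
E[X|Y=0] = (0*3 + 1*5)/8 = 5/8

5/8


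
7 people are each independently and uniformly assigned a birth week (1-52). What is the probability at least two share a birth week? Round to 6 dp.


P(all different) = prod((52-i)/52 for i=0..6) = 0.655863
P(at least one match) = 1 - 0.655863 = 0.344137

0.344137


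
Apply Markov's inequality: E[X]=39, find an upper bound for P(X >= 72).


Markov: P(X >= a) <= E[X]/a
P(X >= 72) <= 39/72 = 13/24

13/24


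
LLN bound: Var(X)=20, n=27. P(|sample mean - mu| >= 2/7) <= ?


Var(Xbar) = Var(X)/n = 20/27
Chebyshev: P(|Xbar-mu| >= 2/7) <= Var(Xbar)/(2/7)^2 = (20/27)/(4/49) = 245/27
Bound exceeds 1, so trivial bound: 1

1


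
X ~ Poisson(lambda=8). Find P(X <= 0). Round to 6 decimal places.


P(X<=0) = e^(-8)*8^0/0!
≈ 0.0003354626
≈ 0.000335

0.000335


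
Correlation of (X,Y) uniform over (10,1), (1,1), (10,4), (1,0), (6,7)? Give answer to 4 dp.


Cov(X,Y) = 4.0400, Var(X) = 16.2400, Var(Y) = 6.6400
rho = Cov/(sqrt(VarX)*sqrt(VarY)) = 0.3890

0.3890


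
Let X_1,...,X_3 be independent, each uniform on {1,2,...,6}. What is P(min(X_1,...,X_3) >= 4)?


P(min >= 4) = P(all X_i >= 4) = (P(X_1 >= 4))^3
= (3/6)^3 = (1/2)^3 = 1/8

1/8


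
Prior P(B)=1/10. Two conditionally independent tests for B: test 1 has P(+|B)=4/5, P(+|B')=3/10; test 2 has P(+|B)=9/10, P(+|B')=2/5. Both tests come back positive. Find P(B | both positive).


After test 1: P(+) = 4/5*1/10 + 3/10*9/10 = 7/20
P(B|+) = (2/25)/(7/20) = 8/35
After test 2 (use post1 as new prior): P(+) = 9/10*8/35 + 2/5*27/35 = 18/35
P(B|+,+) = (36/175)/(18/35) = 2/5

2/5


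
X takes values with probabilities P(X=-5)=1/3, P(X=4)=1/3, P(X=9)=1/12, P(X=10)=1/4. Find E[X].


E[X] = sum(x * P(x))
= -5*1/3 + 4*1/3 + 9*1/12 + 10*1/4
= 35/12

35/12


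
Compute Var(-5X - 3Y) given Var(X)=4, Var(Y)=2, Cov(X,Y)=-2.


Var(-5X - 3Y) = (-5)^2*Var(X) + (-3)^2*Var(Y) + 2*(-5)*(-3)*Cov(X,Y)
= 25*4 + 9*2 + 30*(-2)
= 100 + 18 - 60 = 58

58


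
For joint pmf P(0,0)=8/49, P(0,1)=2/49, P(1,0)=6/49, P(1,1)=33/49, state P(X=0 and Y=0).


Read from table: P(X=0, Y=0) = 8/49

8/49


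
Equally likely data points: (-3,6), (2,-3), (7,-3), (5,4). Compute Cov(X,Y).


E[X]=11/4, E[Y]=1, E[XY]=-25/4
Cov(X,Y) = E[XY] - E[X]E[Y] = -25/4 - 11/4*1 = -9

-9


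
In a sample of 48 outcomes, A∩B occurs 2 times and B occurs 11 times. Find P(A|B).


P(A|B) = P(A∩B)/P(B) = (2/48)/(11/48) = 2/11

2/11


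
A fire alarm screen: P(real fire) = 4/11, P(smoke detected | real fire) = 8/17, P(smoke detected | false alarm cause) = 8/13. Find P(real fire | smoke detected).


P(A) = P(A|B)P(B) + P(A|B')P(B') = 8/17*4/11 + 8/13*7/11 = 1368/2431
P(B|A) = P(A|B)P(B)/P(A) = (32/187)/(1368/2431) = 52/171

52/171


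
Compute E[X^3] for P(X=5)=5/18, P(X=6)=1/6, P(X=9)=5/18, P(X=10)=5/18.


E[X^3] = sum(g(x)*P(x))
= 125*5/18 + 216*1/6 + 729*5/18 + 1000*5/18
= 551

551


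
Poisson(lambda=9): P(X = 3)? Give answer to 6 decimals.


P(X=3) = e^(-9) * 9^3 / 3!
≈ 0.0001234098041 * 729 / 6
≈ 0.014994

0.014994


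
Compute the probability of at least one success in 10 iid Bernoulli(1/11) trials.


P(at least one) = 1 - P(none)
P(none) = (1 - 1/11)^10 = (10/11)^10 = 10000000000/25937424601
P(at least one) = 1 - 10000000000/25937424601 = 15937424601/25937424601

15937424601/25937424601


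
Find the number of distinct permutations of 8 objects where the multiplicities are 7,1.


8! = 40320
Denominator: 7!=5040 * 1!=1
Coefficient = 40320 / 5040 = 8

8


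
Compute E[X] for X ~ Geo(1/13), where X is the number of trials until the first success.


For geometric (trials until first success), E[X] = 1/p = 1/(1/13) = 13

13


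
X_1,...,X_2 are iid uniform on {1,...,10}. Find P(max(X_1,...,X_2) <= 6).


P(max <= 6) = P(all X_i <= 6) = (P(X_1 <= 6))^2
= (6/10)^2 = (3/5)^2 = 9/25

9/25


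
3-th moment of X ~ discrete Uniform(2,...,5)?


E[X^3] = (1/4) * sum(x^3 for x=2..5)
= 224/4 = 56

56


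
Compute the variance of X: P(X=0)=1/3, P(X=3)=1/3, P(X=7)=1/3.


E[X] = 10/3, E[X^2] = 58/3
Var(X) = E[X^2] - (E[X])^2 = 58/3 - (10/3)^2 = 74/9

74/9


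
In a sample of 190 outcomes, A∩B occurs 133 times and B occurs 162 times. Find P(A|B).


P(A|B) = P(A∩B)/P(B) = (133/190)/(162/190) = 133/162

133/162


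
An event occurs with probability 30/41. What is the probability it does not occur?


P(A') = 1 - P(A) = 1 - 30/41 = 11/41

11/41


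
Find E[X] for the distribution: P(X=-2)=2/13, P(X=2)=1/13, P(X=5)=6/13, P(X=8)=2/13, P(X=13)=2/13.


E[X] = sum(x * P(x))
= -2*2/13 + 2*1/13 + 5*6/13 + 8*2/13 + 13*2/13
= 70/13

70/13


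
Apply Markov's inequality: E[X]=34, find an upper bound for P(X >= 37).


Markov: P(X >= a) <= E[X]/a
P(X >= 37) <= 34/37

34/37


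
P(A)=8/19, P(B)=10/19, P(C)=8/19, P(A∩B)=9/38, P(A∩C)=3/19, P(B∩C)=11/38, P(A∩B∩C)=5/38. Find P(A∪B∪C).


P(A∪B∪C) = P(A)+P(B)+P(C) - P(AB)-P(AC)-P(BC) + P(ABC)
= 8/19+10/19+8/19 - 9/38-3/19-11/38 + 5/38
= 31/38

31/38


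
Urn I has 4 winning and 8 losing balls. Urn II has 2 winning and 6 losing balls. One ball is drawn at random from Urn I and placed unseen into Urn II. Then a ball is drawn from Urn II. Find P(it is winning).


P(transfer winning) = 4/12 = 1/3; P(transfer losing) = 2/3
If winning transferred: Urn II has 3 winning of 9, so P(winning|winning moved) = 1/3
If losing transferred: Urn II has 2 winning of 9, so P(winning|losing moved) = 2/9
By total probability: P(winning) = 1/3*1/3 + 2/3*2/9 = 7/27

7/27


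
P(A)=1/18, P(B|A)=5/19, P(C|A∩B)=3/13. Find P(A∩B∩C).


P(A∩B∩C) = P(A) * P(B|A) * P(C|A∩B)
= 1/18 * 5/19 * 3/13
= 5/342 * 3/13 = 5/1482

5/1482


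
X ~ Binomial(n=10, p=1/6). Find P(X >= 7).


P(X>=7) = P(X=7) + P(X=8) + P(X=9) + P(X=10)
= 625/2519424 + 125/6718464 + 25/30233088 + 1/60466176
= 337/1259712

337/1259712


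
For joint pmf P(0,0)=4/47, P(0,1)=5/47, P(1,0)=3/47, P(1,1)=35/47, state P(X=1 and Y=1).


Read from table: P(X=1, Y=1) = 35/47

35/47


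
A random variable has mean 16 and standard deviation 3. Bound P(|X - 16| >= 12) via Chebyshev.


k = 12/3 = 4
Chebyshev: P(|X-mu| >= k*sigma) <= 1/k^2 = 1/4^2 = 1/16

1/16


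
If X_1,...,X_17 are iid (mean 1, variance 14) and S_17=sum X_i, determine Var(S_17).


By independence, Var(S_n) = n*Var(X_1) = 17*14 = 238

238


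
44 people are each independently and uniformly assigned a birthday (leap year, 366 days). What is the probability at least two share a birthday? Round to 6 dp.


P(all different) = prod((366-i)/366 for i=0..43) = 0.067633
P(at least one match) = 1 - 0.067633 = 0.932367

0.932367


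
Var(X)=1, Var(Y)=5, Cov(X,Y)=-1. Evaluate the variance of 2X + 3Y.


Var(2X + 3Y) = 2^2*Var(X) + 3^2*Var(Y) + 2*2*3*Cov(X,Y)
= 4*1 + 9*5 + 12*(-1)
= 4 + 45 - 12 = 37

37


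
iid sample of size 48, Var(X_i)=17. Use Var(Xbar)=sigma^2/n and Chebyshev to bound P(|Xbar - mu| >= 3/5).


Var(Xbar) = Var(X)/n = 17/48
Chebyshev: P(|Xbar-mu| >= 3/5) <= Var(Xbar)/(3/5)^2 = (17/48)/(9/25) = 425/432

425/432


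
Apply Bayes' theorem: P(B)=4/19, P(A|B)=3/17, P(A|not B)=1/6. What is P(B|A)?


P(A) = P(A|B)P(B) + P(A|B')P(B') = 3/17*4/19 + 1/6*15/19 = 109/646
P(B|A) = P(A|B)P(B)/P(A) = (12/323)/(109/646) = 24/109

24/109


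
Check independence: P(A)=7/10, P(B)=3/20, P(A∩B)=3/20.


P(A)*P(B) = 7/10*3/20 = 21/200
P(A∩B) = 3/20 != 21/200, so not independent

No, A and B are not independent


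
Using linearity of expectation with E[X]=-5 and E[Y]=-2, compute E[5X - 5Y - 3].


E[5X - 5Y - 3] = 5*E[X] - 5*E[Y] - 3
= (5)*(-5) + (-5)*(-2) + (-3)
= -25 + 10 - 3 = -18

-18


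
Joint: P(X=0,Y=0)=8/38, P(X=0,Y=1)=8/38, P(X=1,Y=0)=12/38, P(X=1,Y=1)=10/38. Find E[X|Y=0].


P(Y=0) = 20/38
E[X|Y=0] = (0*8 + 1*12)/20 = 12/20 = 3/5

3/5


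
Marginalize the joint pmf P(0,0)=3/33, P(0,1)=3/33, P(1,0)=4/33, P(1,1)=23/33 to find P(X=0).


P(X=0) = P(0,0)+P(0,1) = 3/33 + 3/33 = 6/33 = 2/11

2/11


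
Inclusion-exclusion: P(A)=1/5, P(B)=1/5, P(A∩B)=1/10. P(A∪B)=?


P(A∪B) = P(A) + P(B) - P(A∩B)
= 1/5 + 1/5 - 1/10 = 3/10

3/10


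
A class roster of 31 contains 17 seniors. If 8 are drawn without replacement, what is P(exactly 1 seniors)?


P(X=1) = C(17,1)*C(14,7) / C(31,8)
= 17*3432 / 7888725
= 58344/7888725 = 1496/202275

1496/202275


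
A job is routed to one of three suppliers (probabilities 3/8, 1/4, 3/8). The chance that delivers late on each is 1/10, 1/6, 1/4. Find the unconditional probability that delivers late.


P(A) = P(A|B1)P(B1) + P(A|B2)P(B2) + P(A|B3)P(B3)
= 1/10*3/8 + 1/6*1/4 + 1/4*3/8
= 3/80 + 1/24 + 3/32 = 83/480

83/480


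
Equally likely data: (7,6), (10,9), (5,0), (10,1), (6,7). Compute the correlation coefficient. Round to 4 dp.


Cov(X,Y) = 1.8400, Var(X) = 4.2400, Var(Y) = 12.2400
rho = Cov/(sqrt(VarX)*sqrt(VarY)) = 0.2554

0.2554


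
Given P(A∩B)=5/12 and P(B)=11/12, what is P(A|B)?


P(A|B) = P(A∩B)/P(B) = (10/24)/(22/24) = 10/22 = 5/11

5/11


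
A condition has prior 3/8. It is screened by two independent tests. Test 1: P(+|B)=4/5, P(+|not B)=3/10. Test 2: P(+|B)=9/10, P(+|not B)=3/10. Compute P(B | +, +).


After test 1: P(+) = 4/5*3/8 + 3/10*5/8 = 39/80
P(B|+) = (3/10)/(39/80) = 8/13
After test 2 (use post1 as new prior): P(+) = 9/10*8/13 + 3/10*5/13 = 87/130
P(B|+,+) = (36/65)/(87/130) = 24/29

24/29


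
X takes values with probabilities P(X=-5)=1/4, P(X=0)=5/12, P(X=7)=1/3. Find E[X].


E[X] = sum(x * P(x))
= -5*1/4 + 0*5/12 + 7*1/3
= 13/12

13/12


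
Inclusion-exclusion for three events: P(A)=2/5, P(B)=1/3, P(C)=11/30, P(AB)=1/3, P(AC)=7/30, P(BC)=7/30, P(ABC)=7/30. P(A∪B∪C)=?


P(A∪B∪C) = P(A)+P(B)+P(C) - P(AB)-P(AC)-P(BC) + P(ABC)
= 2/5+1/3+11/30 - 1/3-7/30-7/30 + 7/30
= 8/15

8/15


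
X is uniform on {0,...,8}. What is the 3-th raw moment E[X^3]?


E[X^3] = (1/9) * sum(x^3 for x=0..8)
= 1296/9 = 144

144


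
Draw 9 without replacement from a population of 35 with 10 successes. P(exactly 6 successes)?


P(X=6) = C(10,6)*C(25,3) / C(35,9)
= 210*2300 / 70607460
= 483000/70607460 = 1150/168113

1150/168113


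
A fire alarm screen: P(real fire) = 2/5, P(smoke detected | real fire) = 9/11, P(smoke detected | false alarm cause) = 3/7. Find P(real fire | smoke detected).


P(A) = P(A|B)P(B) + P(A|B')P(B') = 9/11*2/5 + 3/7*3/5 = 45/77
P(B|A) = P(A|B)P(B)/P(A) = (18/55)/(45/77) = 14/25

14/25


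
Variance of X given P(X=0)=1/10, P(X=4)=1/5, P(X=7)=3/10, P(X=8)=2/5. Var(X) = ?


E[X] = 61/10, E[X^2] = 87/2
Var(X) = E[X^2] - (E[X])^2 = 87/2 - (61/10)^2 = 629/100

629/100


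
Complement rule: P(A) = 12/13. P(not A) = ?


P(A') = 1 - P(A) = 1 - 12/13 = 1/13

1/13


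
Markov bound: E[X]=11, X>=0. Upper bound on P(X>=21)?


Markov: P(X >= a) <= E[X]/a
P(X >= 21) <= 11/21

11/21


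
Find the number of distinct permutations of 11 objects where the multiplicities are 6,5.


11! = 39916800
Denominator: 6!=720 * 5!=120
Coefficient = 39916800 / 86400 = 462

462


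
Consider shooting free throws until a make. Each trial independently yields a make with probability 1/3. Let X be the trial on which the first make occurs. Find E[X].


For geometric (trials until first success), E[X] = 1/p = 1/(1/3) = 3

3


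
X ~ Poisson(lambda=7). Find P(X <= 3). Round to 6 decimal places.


P(X<=3) = e^(-7)*7^0/0! + e^(-7)*7^1/1! + e^(-7)*7^2/2! + e^(-7)*7^3/3!
≈ 0.0009118820 + 0.0063831738 + 0.0223411082 + 0.0521292524
= 0.0817654164
≈ 0.081765

0.081765


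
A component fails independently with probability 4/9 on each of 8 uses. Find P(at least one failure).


P(at least one) = 1 - P(none)
P(none) = (1 - 4/9)^8 = (5/9)^8 = 390625/43046721
P(at least one) = 1 - 390625/43046721 = 42656096/43046721

42656096/43046721


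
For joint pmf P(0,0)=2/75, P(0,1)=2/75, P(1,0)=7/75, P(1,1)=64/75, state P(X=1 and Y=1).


Read from table: P(X=1, Y=1) = 64/75

64/75


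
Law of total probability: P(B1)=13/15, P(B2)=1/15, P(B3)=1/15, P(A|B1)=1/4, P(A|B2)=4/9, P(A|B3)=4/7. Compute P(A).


P(A) = P(A|B1)P(B1) + P(A|B2)P(B2) + P(A|B3)P(B3)
= 1/4*13/15 + 4/9*1/15 + 4/7*1/15
= 13/60 + 4/135 + 4/105 = 215/756

215/756


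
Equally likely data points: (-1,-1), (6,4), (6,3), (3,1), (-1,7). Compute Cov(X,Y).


E[X]=13/5, E[Y]=14/5, E[XY]=39/5
Cov(X,Y) = E[XY] - E[X]E[Y] = 39/5 - 13/5*14/5 = 13/25

13/25


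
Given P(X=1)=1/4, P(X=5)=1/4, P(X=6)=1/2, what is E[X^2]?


E[X^2] = sum(g(x)*P(x))
= 1*1/4 + 25*1/4 + 36*1/2
= 49/2

49/2


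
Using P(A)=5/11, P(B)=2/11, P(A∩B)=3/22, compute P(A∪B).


P(A∪B) = P(A) + P(B) - P(A∩B)
= 5/11 + 2/11 - 3/22 = 1/2

1/2


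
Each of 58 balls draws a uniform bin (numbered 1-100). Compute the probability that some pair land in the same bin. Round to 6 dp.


P(all different) = prod((100-i)/100 for i=0..57) = 0.000000
P(at least one match) = 1 - 0.000000 = 1.000000

1.000000


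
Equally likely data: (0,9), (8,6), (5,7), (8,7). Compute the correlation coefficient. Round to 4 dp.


Cov(X,Y) = -3.3125, Var(X) = 10.6875, Var(Y) = 1.1875
rho = Cov/(sqrt(VarX)*sqrt(VarY)) = -0.9298

-0.9298


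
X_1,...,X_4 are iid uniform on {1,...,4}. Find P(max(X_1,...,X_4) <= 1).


P(max <= 1) = P(all X_i <= 1) = (P(X_1 <= 1))^4
= (1/4)^4 = 1/256

1/256


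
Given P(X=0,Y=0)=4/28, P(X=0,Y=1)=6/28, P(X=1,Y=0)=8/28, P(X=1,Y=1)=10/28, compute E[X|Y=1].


P(Y=1) = 16/28
E[X|Y=1] = (0*6 + 1*10)/16 = 10/16 = 5/8

5/8


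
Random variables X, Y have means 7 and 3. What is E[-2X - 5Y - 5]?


E[-2X - 5Y - 5] = -2*E[X] - 5*E[Y] - 5
= (-2)*(7) + (-5)*(3) + (-5)
= -14 - 15 - 5 = -34

-34


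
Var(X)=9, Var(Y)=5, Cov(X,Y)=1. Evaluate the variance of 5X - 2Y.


Var(5X - 2Y) = 5^2*Var(X) + (-2)^2*Var(Y) + 2*5*(-2)*Cov(X,Y)
= 25*9 + 4*5 - 20*1
= 225 + 20 - 20 = 225

225


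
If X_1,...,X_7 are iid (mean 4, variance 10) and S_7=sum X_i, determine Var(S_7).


By independence, Var(S_n) = n*Var(X_1) = 7*10 = 70

70


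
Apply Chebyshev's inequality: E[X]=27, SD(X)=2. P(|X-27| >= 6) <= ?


k = 6/2 = 3
Chebyshev: P(|X-mu| >= k*sigma) <= 1/k^2 = 1/3^2 = 1/9

1/9


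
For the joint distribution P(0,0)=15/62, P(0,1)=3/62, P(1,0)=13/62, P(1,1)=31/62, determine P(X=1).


P(X=1) = P(1,0)+P(1,1) = 13/62 + 31/62 = 44/62 = 22/31

22/31


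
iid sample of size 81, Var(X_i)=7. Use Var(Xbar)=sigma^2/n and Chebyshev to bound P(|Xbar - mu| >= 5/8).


Var(Xbar) = Var(X)/n = 7/81
Chebyshev: P(|Xbar-mu| >= 5/8) <= Var(Xbar)/(5/8)^2 = (7/81)/(25/64) = 448/2025

448/2025


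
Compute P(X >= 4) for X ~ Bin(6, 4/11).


P(X>=4) = P(X=4) + P(X=5) + P(X=6)
= 188160/1771561 + 43008/1771561 + 4096/1771561
= 235264/1771561

235264/1771561


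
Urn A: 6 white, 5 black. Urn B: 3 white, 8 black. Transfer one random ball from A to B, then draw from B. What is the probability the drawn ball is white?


P(transfer white) = 6/11; P(transfer black) = 5/11
If white transferred: Urn II has 4 white of 12, so P(white|white moved) = 1/3
If black transferred: Urn II has 3 white of 12, so P(white|black moved) = 1/4
By total probability: P(white) = 6/11*1/3 + 5/11*1/4 = 13/44

13/44


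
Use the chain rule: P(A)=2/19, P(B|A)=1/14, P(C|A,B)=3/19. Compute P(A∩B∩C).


P(A∩B∩C) = P(A) * P(B|A) * P(C|A∩B)
= 2/19 * 1/14 * 3/19
= 1/133 * 3/19 = 3/2527

3/2527


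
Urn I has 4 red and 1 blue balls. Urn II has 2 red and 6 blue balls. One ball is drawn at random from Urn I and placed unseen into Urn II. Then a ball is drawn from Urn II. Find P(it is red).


P(transfer red) = 4/5; P(transfer blue) = 1/5
If red transferred: Urn II has 3 red of 9, so P(red|red moved) = 1/3
If blue transferred: Urn II has 2 red of 9, so P(red|blue moved) = 2/9
By total probability: P(red) = 4/5*1/3 + 1/5*2/9 = 14/45

14/45


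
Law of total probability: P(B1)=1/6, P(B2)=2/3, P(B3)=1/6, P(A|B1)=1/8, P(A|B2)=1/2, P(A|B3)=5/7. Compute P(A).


P(A) = P(A|B1)P(B1) + P(A|B2)P(B2) + P(A|B3)P(B3)
= 1/8*1/6 + 1/2*2/3 + 5/7*1/6
= 1/48 + 1/3 + 5/42 = 53/112

53/112


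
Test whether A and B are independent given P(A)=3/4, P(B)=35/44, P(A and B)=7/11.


P(A)*P(B) = 3/4*35/44 = 105/176
P(A∩B) = 7/11 != 105/176, so not independent

No, A and B are not independent


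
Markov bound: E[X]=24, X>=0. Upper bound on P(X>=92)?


Markov: P(X >= a) <= E[X]/a
P(X >= 92) <= 24/92 = 6/23

6/23


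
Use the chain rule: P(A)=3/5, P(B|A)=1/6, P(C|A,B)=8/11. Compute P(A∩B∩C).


P(A∩B∩C) = P(A) * P(B|A) * P(C|A∩B)
= 3/5 * 1/6 * 8/11
= 1/10 * 8/11 = 4/55

4/55


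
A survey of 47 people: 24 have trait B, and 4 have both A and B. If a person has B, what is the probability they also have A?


P(A|B) = P(A∩B)/P(B) = (4/47)/(24/47) = 4/24 = 1/6

1/6


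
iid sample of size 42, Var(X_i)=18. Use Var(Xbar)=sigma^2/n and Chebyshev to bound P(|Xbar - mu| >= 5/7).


Var(Xbar) = Var(X)/n = 18/42
Chebyshev: P(|Xbar-mu| >= 5/7) <= Var(Xbar)/(5/7)^2 = (3/7)/(25/49) = 21/25

21/25


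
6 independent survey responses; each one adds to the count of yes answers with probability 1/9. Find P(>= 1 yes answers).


P(at least one) = 1 - P(none)
P(none) = (1 - 1/9)^6 = (8/9)^6 = 262144/531441
P(at least one) = 1 - 262144/531441 = 269297/531441

269297/531441


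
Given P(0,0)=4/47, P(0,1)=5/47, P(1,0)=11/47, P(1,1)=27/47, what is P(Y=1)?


P(Y=1) = P(0,1)+P(1,1) = 5/47 + 27/47 = 32/47

32/47


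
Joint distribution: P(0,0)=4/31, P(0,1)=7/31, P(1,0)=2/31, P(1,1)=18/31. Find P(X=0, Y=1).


Read from table: P(X=0, Y=1) = 7/31

7/31


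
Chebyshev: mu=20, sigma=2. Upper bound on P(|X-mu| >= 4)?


k = 4/2 = 2
Chebyshev: P(|X-mu| >= k*sigma) <= 1/k^2 = 1/2^2 = 1/4

1/4


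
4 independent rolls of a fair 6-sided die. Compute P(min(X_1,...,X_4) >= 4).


P(min >= 4) = P(all X_i >= 4) = (P(X_1 >= 4))^4
= (3/6)^4 = (1/2)^4 = 1/16

1/16


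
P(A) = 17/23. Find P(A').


P(A') = 1 - P(A) = 1 - 17/23 = 6/23

6/23


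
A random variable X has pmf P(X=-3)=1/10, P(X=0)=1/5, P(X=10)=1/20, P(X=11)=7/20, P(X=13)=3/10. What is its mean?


E[X] = sum(x * P(x))
= -3*1/10 + 0*1/5 + 10*1/20 + 11*7/20 + 13*3/10
= 159/20

159/20


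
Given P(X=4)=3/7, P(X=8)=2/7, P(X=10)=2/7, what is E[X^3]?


E[X^3] = sum(g(x)*P(x))
= 64*3/7 + 512*2/7 + 1000*2/7
= 3216/7

3216/7


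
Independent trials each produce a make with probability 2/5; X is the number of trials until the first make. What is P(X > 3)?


P(X > 3) = P(first 3 trials all fail) = (1-p)^3 = (3/5)^3 = 27/125

27/125


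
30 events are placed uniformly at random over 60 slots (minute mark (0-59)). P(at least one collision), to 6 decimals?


P(all different) = prod((60-i)/60 for i=0..29) = 0.000142
P(at least one match) = 1 - 0.000142 = 0.999858

0.999858


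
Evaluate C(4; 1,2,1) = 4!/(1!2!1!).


4! = 24
Denominator: 1!=1 * 2!=2 * 1!=1
Coefficient = 24 / 2 = 12

12


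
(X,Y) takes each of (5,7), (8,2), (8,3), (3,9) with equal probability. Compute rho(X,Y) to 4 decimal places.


Cov(X,Y) = -6.0000, Var(X) = 4.5000, Var(Y) = 8.1875
rho = Cov/(sqrt(VarX)*sqrt(VarY)) = -0.9885

-0.9885


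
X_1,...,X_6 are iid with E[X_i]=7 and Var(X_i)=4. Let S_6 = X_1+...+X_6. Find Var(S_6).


By independence, Var(S_n) = n*Var(X_1) = 6*4 = 24

24


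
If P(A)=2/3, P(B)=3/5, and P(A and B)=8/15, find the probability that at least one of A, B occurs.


P(A∪B) = P(A) + P(B) - P(A∩B)
= 2/3 + 3/5 - 8/15 = 11/15

11/15


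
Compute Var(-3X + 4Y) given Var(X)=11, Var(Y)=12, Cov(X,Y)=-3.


Var(-3X + 4Y) = (-3)^2*Var(X) + 4^2*Var(Y) + 2*(-3)*4*Cov(X,Y)
= 9*11 + 16*12 - 24*(-3)
= 99 + 192 + 72 = 363

363


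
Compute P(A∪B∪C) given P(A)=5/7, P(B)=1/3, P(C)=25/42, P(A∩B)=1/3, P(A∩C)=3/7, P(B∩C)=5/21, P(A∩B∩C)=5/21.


P(A∪B∪C) = P(A)+P(B)+P(C) - P(AB)-P(AC)-P(BC) + P(ABC)
= 5/7+1/3+25/42 - 1/3-3/7-5/21 + 5/21
= 37/42

37/42


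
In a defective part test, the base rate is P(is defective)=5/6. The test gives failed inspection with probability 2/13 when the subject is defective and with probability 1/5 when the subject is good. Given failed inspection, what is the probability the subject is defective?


P(A) = P(A|B)P(B) + P(A|B')P(B') = 2/13*5/6 + 1/5*1/6 = 21/130
P(B|A) = P(A|B)P(B)/P(A) = (5/39)/(21/130) = 50/63

50/63


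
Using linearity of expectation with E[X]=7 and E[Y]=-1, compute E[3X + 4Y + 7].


E[3X + 4Y + 7] = 3*E[X] + 4*E[Y] + 7
= (3)*(7) + (4)*(-1) + (7)
= 21 - 4 + 7 = 24

24


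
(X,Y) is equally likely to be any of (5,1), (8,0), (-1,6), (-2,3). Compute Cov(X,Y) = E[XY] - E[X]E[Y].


E[X]=5/2, E[Y]=5/2, E[XY]=-7/4
Cov(X,Y) = E[XY] - E[X]E[Y] = -7/4 - 5/2*5/2 = -8

-8


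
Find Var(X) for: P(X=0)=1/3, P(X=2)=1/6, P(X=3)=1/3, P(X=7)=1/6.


E[X] = 5/2, E[X^2] = 71/6
Var(X) = E[X^2] - (E[X])^2 = 71/6 - (5/2)^2 = 67/12

67/12


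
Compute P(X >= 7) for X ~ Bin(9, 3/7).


P(X>=7) = P(X=7) + P(X=8) + P(X=9)
= 1259712/40353607 + 236196/40353607 + 19683/40353607
= 216513/5764801

216513/5764801


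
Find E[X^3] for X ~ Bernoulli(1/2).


For Bernoulli: X in {0,1}
E[X^3] = 0^3*(1-1/2) + 1^3*1/2 = 1/2

1/2


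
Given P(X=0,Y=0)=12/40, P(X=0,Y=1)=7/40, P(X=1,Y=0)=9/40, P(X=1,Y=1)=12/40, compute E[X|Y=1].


P(Y=1) = 19/40
E[X|Y=1] = (0*7 + 1*12)/19 = 12/19

12/19


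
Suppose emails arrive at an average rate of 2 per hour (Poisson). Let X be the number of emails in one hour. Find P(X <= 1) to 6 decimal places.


P(X<=1) = e^(-2)*2^0/0! + e^(-2)*2^1/1!
≈ 0.1353352832 + 0.2706705665
= 0.4060058497
≈ 0.406006

0.406006


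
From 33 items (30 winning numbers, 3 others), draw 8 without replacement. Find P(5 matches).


P(X=5) = C(30,5)*C(3,3) / C(33,8)
= 142506*1 / 13884156
= 142506/13884156 = 7/682

7/682


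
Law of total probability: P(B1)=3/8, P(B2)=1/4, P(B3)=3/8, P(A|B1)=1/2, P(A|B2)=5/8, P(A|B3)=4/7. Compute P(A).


P(A) = P(A|B1)P(B1) + P(A|B2)P(B2) + P(A|B3)P(B3)
= 1/2*3/8 + 5/8*1/4 + 4/7*3/8
= 3/16 + 5/32 + 3/14 = 125/224

125/224


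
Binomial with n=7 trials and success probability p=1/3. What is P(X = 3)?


P(X=3) = C(7,3) * p^3 * (1-p)^4
= 35 * 1/27 * 16/81
= 560/2187

560/2187


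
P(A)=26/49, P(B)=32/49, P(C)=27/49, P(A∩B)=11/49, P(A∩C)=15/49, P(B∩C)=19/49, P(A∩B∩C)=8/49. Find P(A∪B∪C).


P(A∪B∪C) = P(A)+P(B)+P(C) - P(AB)-P(AC)-P(BC) + P(ABC)
= 26/49+32/49+27/49 - 11/49-15/49-19/49 + 8/49
= 48/49

48/49


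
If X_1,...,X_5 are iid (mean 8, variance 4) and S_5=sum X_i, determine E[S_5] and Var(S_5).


E[S_n] = n*mu = 5*8 = 40
Var(S_n) = n*sigma^2 = 5*4 = 20

E[S_5]=40, Var(S_5)=20


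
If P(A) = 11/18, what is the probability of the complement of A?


P(A') = 1 - P(A) = 1 - 11/18 = 7/18

7/18


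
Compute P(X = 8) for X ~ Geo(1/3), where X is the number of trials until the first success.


P(X=8) = (1-p)^7 * p = (2/3)^7 * 1/3
= 128/2187 * 1/3 = 128/6561

128/6561


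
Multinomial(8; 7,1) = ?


8! = 40320
Denominator: 7!=5040 * 1!=1
Coefficient = 40320 / 5040 = 8

8


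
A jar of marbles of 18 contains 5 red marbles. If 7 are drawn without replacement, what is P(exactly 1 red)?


P(X=1) = C(5,1)*C(13,6) / C(18,7)
= 5*1716 / 31824
= 8580/31824 = 55/204

55/204


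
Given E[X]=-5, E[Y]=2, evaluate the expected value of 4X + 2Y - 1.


E[4X + 2Y - 1] = 4*E[X] + 2*E[Y] - 1
= (4)*(-5) + (2)*(2) + (-1)
= -20 + 4 - 1 = -17

-17


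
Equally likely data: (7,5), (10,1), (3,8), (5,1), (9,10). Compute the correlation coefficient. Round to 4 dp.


Cov(X,Y) = -1.2000, Var(X) = 6.5600, Var(Y) = 13.2000
rho = Cov/(sqrt(VarX)*sqrt(VarY)) = -0.1290

-0.1290


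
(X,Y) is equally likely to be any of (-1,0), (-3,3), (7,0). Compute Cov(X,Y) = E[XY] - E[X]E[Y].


E[X]=1, E[Y]=1, E[XY]=-3
Cov(X,Y) = E[XY] - E[X]E[Y] = -3 - 1*1 = -4

-4


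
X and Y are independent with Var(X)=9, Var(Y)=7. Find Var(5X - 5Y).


Independence => Cov(X,Y)=0
Var(5X - 5Y) = 5^2*Var(X) + (-5)^2*Var(Y)
= 25*9 + 25*7 = 400

400


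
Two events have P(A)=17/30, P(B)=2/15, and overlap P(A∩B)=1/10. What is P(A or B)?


P(A∪B) = P(A) + P(B) - P(A∩B)
= 17/30 + 2/15 - 1/10 = 3/5

3/5


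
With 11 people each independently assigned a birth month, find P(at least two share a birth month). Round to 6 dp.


P(all different) = prod((12-i)/12 for i=0..10) = 0.000645
P(at least one match) = 1 - 0.000645 = 0.999355

0.999355


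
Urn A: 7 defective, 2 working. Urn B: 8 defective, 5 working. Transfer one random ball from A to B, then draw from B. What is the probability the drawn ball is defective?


P(transfer defective) = 7/9; P(transfer working) = 2/9
If defective transferred: Urn II has 9 defective of 14, so P(defective|defective moved) = 9/14
If working transferred: Urn II has 8 defective of 14, so P(defective|working moved) = 4/7
By total probability: P(defective) = 7/9*9/14 + 2/9*4/7 = 79/126

79/126


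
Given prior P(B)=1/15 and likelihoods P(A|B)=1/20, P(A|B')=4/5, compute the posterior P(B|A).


P(A) = P(A|B)P(B) + P(A|B')P(B') = 1/20*1/15 + 4/5*14/15 = 3/4
P(B|A) = P(A|B)P(B)/P(A) = (1/300)/(3/4) = 1/225

1/225


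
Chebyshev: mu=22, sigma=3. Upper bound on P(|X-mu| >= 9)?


k = 9/3 = 3
Chebyshev: P(|X-mu| >= k*sigma) <= 1/k^2 = 1/3^2 = 1/9

1/9


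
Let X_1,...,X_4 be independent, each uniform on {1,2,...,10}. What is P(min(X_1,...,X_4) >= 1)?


P(min >= 1) = P(all X_i >= 1) = (P(X_1 >= 1))^4
= (10/10)^4 = 1^4 = 1

1


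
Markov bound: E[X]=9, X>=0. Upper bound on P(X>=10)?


Markov: P(X >= a) <= E[X]/a
P(X >= 10) <= 9/10

9/10


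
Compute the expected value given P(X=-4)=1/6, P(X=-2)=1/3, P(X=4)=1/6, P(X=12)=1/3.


E[X] = sum(x * P(x))
= -4*1/6 - 2*1/3 + 4*1/6 + 12*1/3
= 10/3

10/3


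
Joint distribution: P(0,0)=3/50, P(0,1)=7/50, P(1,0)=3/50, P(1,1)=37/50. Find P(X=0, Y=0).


Read from table: P(X=0, Y=0) = 3/50

3/50


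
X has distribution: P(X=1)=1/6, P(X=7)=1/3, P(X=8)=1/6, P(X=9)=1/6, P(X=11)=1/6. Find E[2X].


E[2X] = sum(g(x)*P(x))
= 2*1/6 + 14*1/3 + 16*1/6 + 18*1/6 + 22*1/6
= 43/3

43/3


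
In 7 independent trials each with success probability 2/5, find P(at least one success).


P(at least one) = 1 - P(none)
P(none) = (1 - 2/5)^7 = (3/5)^7 = 2187/78125
P(at least one) = 1 - 2187/78125 = 75938/78125

75938/78125


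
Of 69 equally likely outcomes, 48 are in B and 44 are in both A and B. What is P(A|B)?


P(A|B) = P(A∩B)/P(B) = (44/69)/(48/69) = 44/48 = 11/12

11/12


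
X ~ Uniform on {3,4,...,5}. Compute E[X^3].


E[X^3] = (1/3) * sum(x^3 for x=3..5)
= 216/3 = 72

72


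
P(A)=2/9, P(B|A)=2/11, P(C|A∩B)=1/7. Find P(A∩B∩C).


P(A∩B∩C) = P(A) * P(B|A) * P(C|A∩B)
= 2/9 * 2/11 * 1/7
= 4/99 * 1/7 = 4/693

4/693


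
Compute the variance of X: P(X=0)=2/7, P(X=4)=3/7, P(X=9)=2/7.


E[X] = 30/7, E[X^2] = 30
Var(X) = E[X^2] - (E[X])^2 = 30 - (30/7)^2 = 570/49

570/49


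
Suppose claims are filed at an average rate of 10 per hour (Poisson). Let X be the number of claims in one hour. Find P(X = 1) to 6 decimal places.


P(X=1) = e^(-10) * 10^1 / 1!
≈ 0.00004539992976 * 10 / 1
≈ 0.000454

0.000454


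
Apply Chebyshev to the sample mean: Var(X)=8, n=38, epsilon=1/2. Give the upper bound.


Var(Xbar) = Var(X)/n = 8/38
Chebyshev: P(|Xbar-mu| >= 1/2) <= Var(Xbar)/(1/2)^2 = (4/19)/(1/4) = 16/19

16/19


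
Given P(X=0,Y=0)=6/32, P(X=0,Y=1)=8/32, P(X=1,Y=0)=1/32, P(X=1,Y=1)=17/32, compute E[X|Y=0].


P(Y=0) = 7/32
E[X|Y=0] = (0*6 + 1*1)/7 = 1/7

1/7


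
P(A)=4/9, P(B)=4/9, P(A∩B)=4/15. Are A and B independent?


P(A)*P(B) = 4/9*4/9 = 16/81
P(A∩B) = 4/15 != 16/81, so not independent

No, A and B are not independent


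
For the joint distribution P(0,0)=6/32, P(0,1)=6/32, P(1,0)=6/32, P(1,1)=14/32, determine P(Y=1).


P(Y=1) = P(0,1)+P(1,1) = 6/32 + 14/32 = 20/32 = 5/8

5/8


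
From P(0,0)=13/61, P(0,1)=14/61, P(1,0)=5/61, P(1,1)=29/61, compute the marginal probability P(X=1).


P(X=1) = P(1,0)+P(1,1) = 5/61 + 29/61 = 34/61

34/61


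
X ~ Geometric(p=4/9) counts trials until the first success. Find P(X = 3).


P(X=3) = (1-p)^2 * p = (5/9)^2 * 4/9
= 25/81 * 4/9 = 100/729

100/729


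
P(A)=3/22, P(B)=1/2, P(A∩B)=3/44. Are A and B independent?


P(A)*P(B) = 3/22*1/2 = 3/44
P(A∩B) = 3/44, which equals P(A)P(B), so independent

Yes, A and B are independent


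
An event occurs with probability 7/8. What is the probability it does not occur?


P(A') = 1 - P(A) = 1 - 7/8 = 1/8

1/8


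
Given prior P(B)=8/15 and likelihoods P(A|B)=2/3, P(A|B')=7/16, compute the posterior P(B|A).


P(A) = P(A|B)P(B) + P(A|B')P(B') = 2/3*8/15 + 7/16*7/15 = 403/720
P(B|A) = P(A|B)P(B)/P(A) = (16/45)/(403/720) = 256/403

256/403


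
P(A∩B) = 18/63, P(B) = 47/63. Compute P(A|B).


P(A|B) = P(A∩B)/P(B) = (18/63)/(47/63) = 18/47

18/47


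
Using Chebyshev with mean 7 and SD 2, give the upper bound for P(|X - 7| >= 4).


k = 4/2 = 2
Chebyshev: P(|X-mu| >= k*sigma) <= 1/k^2 = 1/2^2 = 1/4

1/4
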